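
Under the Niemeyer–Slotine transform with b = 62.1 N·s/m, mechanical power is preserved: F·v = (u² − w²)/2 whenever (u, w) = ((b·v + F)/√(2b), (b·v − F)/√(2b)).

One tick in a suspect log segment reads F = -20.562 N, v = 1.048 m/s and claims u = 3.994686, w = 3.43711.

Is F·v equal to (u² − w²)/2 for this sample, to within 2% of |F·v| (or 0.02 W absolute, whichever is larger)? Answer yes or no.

F·v = (-20.562)×1.048 = -21.548976 W.
(u² − w²)/2 = (15.957516 − 11.813725)/2 = 2.071896 W.
|Δ| = 23.620872;  2% of max(1, |F·v|) = 0.430980.

no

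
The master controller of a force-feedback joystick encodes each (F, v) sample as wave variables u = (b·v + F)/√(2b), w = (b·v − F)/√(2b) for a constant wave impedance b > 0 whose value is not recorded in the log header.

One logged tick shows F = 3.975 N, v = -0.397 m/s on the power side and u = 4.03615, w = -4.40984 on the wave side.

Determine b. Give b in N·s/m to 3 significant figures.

u + w = -0.3737;  u + w = √(2b)·v, so √(2b) = -0.3737/(-0.397) = 0.9413.
b = (√(2b))²/2 = 0.8860/2 = 0.4430.
(Check via u − w = 2F/√(2b): u − w = 8.4460, 2F/√(2b) = 8.4459.)

b = 0.443 N·s/m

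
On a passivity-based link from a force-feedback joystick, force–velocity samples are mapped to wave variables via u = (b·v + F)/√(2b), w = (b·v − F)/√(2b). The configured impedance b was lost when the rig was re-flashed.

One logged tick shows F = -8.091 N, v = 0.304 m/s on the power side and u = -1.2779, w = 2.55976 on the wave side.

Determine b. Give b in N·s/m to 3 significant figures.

b = 8.89 N·s/m

u + w = 1.2819;  u + w = √(2b)·v, so √(2b) = 1.2819/0.304 = 4.2166.
b = (√(2b))²/2 = 17.7801/2 = 8.8900.
(Check via u − w = 2F/√(2b): u − w = -3.8377, 2F/√(2b) = -3.8376.)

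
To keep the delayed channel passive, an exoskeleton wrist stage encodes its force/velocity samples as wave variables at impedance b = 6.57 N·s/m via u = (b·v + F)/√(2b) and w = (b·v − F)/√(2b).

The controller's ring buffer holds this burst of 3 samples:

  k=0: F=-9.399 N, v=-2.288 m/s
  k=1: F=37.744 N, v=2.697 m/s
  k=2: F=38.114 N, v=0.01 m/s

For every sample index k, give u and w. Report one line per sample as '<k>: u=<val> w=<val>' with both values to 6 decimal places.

k=0: b·v=6.57×(-2.288)=-15.032160; √(2b)=3.624914; u=(-15.032160+(-9.399))/3.624914=-6.739791, w=(-15.032160−(-9.399))/3.624914=-1.554012
k=1: b·v=6.57×2.697=17.719290; √(2b)=3.624914; u=(17.719290+37.744)/3.624914=15.300582, w=(17.719290−37.744)/3.624914=-5.524189
k=2: b·v=6.57×0.01=0.065700; √(2b)=3.624914; u=(0.065700+38.114)/3.624914=10.532582, w=(0.065700−38.114)/3.624914=-10.496332

0: u=-6.739791 w=-1.554012
1: u=15.300582 w=-5.524189
2: u=10.532582 w=-10.496332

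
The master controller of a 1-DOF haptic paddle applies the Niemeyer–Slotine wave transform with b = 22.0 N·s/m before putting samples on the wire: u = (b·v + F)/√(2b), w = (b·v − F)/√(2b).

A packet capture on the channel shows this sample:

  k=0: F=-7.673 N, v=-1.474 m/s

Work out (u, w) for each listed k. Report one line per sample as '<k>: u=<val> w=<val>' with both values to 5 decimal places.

0: u=-6.04545 w=-3.73196

k=0: b·v=22.0×(-1.474)=-32.42800; √(2b)=6.63325; u=(-32.42800+(-7.673))/6.63325=-6.04545, w=(-32.42800−(-7.673))/6.63325=-3.73196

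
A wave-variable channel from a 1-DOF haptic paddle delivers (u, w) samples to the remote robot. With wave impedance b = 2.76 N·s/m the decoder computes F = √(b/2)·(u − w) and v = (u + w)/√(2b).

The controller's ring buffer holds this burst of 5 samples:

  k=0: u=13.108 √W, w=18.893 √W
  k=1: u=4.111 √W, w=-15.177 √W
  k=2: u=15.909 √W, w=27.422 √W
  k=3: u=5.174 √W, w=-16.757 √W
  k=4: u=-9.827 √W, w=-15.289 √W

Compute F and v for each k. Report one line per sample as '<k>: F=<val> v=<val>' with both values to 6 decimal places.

0: F=-6.795836 v=13.620530
1: F=22.658270 v=-4.710002
2: F=-13.524713 v=18.442898
3: F=25.763092 v=-4.930052
4: F=6.416397 v=-10.690080

k=0: u−w=-5.785000, u+w=32.001000; √(b/2)=1.174734, √(2b)=2.349468; F=1.174734×(-5.785)=-6.795836, v=32.001000/2.349468=13.620530
k=1: u−w=19.288000, u+w=-11.066000; √(b/2)=1.174734, √(2b)=2.349468; F=1.174734×19.288=22.658270, v=-11.066000/2.349468=-4.710002
k=2: u−w=-11.513000, u+w=43.331000; √(b/2)=1.174734, √(2b)=2.349468; F=1.174734×(-11.513)=-13.524713, v=43.331000/2.349468=18.442898
k=3: u−w=21.931000, u+w=-11.583000; √(b/2)=1.174734, √(2b)=2.349468; F=1.174734×21.931=25.763092, v=-11.583000/2.349468=-4.930052
k=4: u−w=5.462000, u+w=-25.116000; √(b/2)=1.174734, √(2b)=2.349468; F=1.174734×5.462=6.416397, v=-25.116000/2.349468=-10.690080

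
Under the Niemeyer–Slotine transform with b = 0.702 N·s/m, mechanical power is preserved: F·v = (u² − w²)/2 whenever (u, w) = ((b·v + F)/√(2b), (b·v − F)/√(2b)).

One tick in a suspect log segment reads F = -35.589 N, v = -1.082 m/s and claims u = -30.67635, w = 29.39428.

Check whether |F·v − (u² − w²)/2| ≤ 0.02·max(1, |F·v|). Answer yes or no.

F·v = (-35.589)×(-1.082) = 38.5073 W.
(u² − w²)/2 = (941.0384 − 864.0237)/2 = 38.5074 W.
|Δ| = 0.0001;  2% of max(1, |F·v|) = 0.7701.

yes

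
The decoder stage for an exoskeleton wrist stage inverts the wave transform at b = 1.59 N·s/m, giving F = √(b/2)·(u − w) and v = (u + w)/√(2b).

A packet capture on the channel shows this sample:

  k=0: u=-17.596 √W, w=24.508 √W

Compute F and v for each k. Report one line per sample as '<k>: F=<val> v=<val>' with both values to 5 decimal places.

k=0: u−w=-42.10400, u+w=6.91200; √(b/2)=0.89163, √(2b)=1.78326; F=0.89163×(-42.104)=-37.54109, v=6.91200/1.78326=3.87606

0: F=-37.54109 v=3.87606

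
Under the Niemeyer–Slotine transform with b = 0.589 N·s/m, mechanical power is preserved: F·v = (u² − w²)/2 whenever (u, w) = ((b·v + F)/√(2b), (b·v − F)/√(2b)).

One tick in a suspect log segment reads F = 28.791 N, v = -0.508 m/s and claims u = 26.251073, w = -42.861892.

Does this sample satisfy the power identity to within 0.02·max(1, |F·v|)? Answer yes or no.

F·v = 28.791×(-0.508) = -14.625828 W.
(u² − w²)/2 = (689.118834 − 1837.141786)/2 = -574.011476 W.
|Δ| = 559.385648;  2% of max(1, |F·v|) = 0.292517.

no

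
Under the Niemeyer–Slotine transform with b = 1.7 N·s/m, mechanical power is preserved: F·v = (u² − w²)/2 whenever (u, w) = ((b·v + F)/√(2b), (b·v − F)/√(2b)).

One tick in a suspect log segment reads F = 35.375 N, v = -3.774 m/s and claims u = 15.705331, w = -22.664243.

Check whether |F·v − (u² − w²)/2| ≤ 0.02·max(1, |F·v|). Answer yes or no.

F·v = 35.375×(-3.774) = -133.505250 W.
(u² − w²)/2 = (246.657422 − 513.667911)/2 = -133.505244 W.
|Δ| = 0.000006;  2% of max(1, |F·v|) = 2.670105.

yes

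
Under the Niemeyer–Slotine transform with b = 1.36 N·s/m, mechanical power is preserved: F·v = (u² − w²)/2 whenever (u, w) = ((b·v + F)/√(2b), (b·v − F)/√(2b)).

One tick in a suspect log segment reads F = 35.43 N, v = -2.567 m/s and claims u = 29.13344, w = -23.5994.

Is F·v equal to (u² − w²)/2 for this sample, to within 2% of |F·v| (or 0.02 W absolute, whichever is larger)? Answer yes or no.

no

F·v = 35.43×(-2.567) = -90.9488 W.
(u² − w²)/2 = (848.7573 − 556.9317)/2 = 145.9128 W.
|Δ| = 236.8616;  2% of max(1, |F·v|) = 1.8190.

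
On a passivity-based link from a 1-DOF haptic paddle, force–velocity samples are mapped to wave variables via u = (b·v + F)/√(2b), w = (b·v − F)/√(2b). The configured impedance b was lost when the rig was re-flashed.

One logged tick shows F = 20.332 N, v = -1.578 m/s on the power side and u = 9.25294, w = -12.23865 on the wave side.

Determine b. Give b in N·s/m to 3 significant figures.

u + w = -2.98571;  u + w = √(2b)·v, so √(2b) = -2.98571/(-1.578) = 1.89208.
b = (√(2b))²/2 = 3.57999/2 = 1.78999.
(Check via u − w = 2F/√(2b): u − w = 21.49159, 2F/√(2b) = 21.49164.)

b = 1.79 N·s/m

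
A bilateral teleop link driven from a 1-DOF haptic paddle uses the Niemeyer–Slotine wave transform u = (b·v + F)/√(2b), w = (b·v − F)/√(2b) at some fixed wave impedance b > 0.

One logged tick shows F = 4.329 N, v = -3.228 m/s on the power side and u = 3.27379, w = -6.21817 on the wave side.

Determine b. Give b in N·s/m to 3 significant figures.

u + w = -2.9444;  u + w = √(2b)·v, so √(2b) = -2.9444/(-3.228) = 0.9121.
b = (√(2b))²/2 = 0.8320/2 = 0.4160.
(Check via u − w = 2F/√(2b): u − w = 9.4920, 2F/√(2b) = 9.4920.)

b = 0.416 N·s/m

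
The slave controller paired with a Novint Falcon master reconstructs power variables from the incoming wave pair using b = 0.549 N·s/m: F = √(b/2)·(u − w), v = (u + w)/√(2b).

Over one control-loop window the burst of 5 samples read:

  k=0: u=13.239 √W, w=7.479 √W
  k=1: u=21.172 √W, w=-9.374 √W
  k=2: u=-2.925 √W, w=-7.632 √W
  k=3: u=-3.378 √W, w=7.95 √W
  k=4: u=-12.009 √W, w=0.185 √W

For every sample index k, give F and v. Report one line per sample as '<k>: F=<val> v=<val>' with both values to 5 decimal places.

0: F=3.01782 v=19.77182
1: F=16.00389 v=11.25919
2: F=2.46613 v=-10.07487
3: F=-5.93505 v=4.36320
4: F=-6.38877 v=-11.28400

k=0: u−w=5.76000, u+w=20.71800; √(b/2)=0.52393, √(2b)=1.04785; F=0.52393×5.76=3.01782, v=20.71800/1.04785=19.77182
k=1: u−w=30.54600, u+w=11.79800; √(b/2)=0.52393, √(2b)=1.04785; F=0.52393×30.546=16.00389, v=11.79800/1.04785=11.25919
k=2: u−w=4.70700, u+w=-10.55700; √(b/2)=0.52393, √(2b)=1.04785; F=0.52393×4.707=2.46613, v=-10.55700/1.04785=-10.07487
k=3: u−w=-11.32800, u+w=4.57200; √(b/2)=0.52393, √(2b)=1.04785; F=0.52393×(-11.328)=-5.93505, v=4.57200/1.04785=4.36320
k=4: u−w=-12.19400, u+w=-11.82400; √(b/2)=0.52393, √(2b)=1.04785; F=0.52393×(-12.194)=-6.38877, v=-11.82400/1.04785=-11.28400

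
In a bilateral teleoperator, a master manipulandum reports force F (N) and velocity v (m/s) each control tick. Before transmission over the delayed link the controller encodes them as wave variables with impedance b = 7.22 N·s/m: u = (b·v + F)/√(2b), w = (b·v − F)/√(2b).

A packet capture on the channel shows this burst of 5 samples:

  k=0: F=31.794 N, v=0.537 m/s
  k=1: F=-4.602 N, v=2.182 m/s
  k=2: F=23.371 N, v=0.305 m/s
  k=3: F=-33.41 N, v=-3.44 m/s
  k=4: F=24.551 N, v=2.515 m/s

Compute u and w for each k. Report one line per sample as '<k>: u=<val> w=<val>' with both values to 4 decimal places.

k=0: b·v=7.22×0.537=3.8771; √(2b)=3.8000; u=(3.8771+31.794)/3.8000=9.3871, w=(3.8771−31.794)/3.8000=-7.3465
k=1: b·v=7.22×2.182=15.7540; √(2b)=3.8000; u=(15.7540+(-4.602))/3.8000=2.9347, w=(15.7540−(-4.602))/3.8000=5.3569
k=2: b·v=7.22×0.305=2.2021; √(2b)=3.8000; u=(2.2021+23.371)/3.8000=6.7298, w=(2.2021−23.371)/3.8000=-5.5708
k=3: b·v=7.22×(-3.44)=-24.8368; √(2b)=3.8000; u=(-24.8368+(-33.41))/3.8000=-15.3281, w=(-24.8368−(-33.41))/3.8000=2.2561
k=4: b·v=7.22×2.515=18.1583; √(2b)=3.8000; u=(18.1583+24.551)/3.8000=11.2393, w=(18.1583−24.551)/3.8000=-1.6823

0: u=9.3871 w=-7.3465
1: u=2.9347 w=5.3569
2: u=6.7298 w=-5.5708
3: u=-15.3281 w=2.2561
4: u=11.2393 w=-1.6823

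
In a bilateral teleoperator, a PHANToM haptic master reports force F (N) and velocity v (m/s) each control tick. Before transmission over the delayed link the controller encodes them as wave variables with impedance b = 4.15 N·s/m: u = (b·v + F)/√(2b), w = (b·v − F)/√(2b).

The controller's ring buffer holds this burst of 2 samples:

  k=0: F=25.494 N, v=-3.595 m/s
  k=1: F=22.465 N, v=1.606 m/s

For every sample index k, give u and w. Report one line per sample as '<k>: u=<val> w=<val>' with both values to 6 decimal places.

k=0: b·v=4.15×(-3.595)=-14.919250; √(2b)=2.880972; u=(-14.919250+25.494)/2.880972=3.670549, w=(-14.919250−25.494)/2.880972=-14.027644
k=1: b·v=4.15×1.606=6.664900; √(2b)=2.880972; u=(6.664900+22.465)/2.880972=10.111136, w=(6.664900−22.465)/2.880972=-5.484295

0: u=3.670549 w=-14.027644
1: u=10.111136 w=-5.484295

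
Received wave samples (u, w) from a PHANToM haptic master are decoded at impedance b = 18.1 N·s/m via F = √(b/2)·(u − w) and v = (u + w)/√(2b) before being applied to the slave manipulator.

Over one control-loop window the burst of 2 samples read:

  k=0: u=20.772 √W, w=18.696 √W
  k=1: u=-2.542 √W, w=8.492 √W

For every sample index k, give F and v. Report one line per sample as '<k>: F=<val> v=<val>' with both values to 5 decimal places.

0: F=6.24528 v=6.55980
1: F=-33.19382 v=0.98892

k=0: u−w=2.07600, u+w=39.46800; √(b/2)=3.00832, √(2b)=6.01664; F=3.00832×2.076=6.24528, v=39.46800/6.01664=6.55980
k=1: u−w=-11.03400, u+w=5.95000; √(b/2)=3.00832, √(2b)=6.01664; F=3.00832×(-11.034)=-33.19382, v=5.95000/6.01664=0.98892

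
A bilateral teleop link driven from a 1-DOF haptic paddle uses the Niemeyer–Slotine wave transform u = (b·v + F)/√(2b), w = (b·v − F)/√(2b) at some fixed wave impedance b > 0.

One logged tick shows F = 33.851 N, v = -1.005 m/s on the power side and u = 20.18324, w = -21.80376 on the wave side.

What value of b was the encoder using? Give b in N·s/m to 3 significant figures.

u + w = -1.62052;  u + w = √(2b)·v, so √(2b) = -1.62052/(-1.005) = 1.61246.
b = (√(2b))²/2 = 2.60002/2 = 1.30001.
(Check via u − w = 2F/√(2b): u − w = 41.98700, 2F/√(2b) = 41.98684.)

b = 1.3 N·s/m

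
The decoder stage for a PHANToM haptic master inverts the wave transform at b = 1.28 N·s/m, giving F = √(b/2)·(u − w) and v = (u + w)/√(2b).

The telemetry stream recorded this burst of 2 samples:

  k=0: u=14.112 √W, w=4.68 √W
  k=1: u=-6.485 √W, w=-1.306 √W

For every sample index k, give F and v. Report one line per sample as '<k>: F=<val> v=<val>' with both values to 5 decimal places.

k=0: u−w=9.43200, u+w=18.79200; √(b/2)=0.80000, √(2b)=1.60000; F=0.80000×9.432=7.54560, v=18.79200/1.60000=11.74500
k=1: u−w=-5.17900, u+w=-7.79100; √(b/2)=0.80000, √(2b)=1.60000; F=0.80000×(-5.179)=-4.14320, v=-7.79100/1.60000=-4.86937

0: F=7.54560 v=11.74500
1: F=-4.14320 v=-4.86937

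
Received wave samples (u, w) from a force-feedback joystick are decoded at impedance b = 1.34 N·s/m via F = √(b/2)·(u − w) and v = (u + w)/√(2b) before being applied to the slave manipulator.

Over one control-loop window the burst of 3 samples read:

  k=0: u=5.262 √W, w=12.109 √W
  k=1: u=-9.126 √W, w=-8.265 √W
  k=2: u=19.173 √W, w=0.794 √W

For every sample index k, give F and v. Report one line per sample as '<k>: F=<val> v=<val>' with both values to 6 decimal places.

0: F=-5.604511 v=10.611027
1: F=-0.704759 v=-10.623244
2: F=15.043860 v=12.196786

k=0: u−w=-6.847000, u+w=17.371000; √(b/2)=0.818535, √(2b)=1.637071; F=0.818535×(-6.847)=-5.604511, v=17.371000/1.637071=10.611027
k=1: u−w=-0.861000, u+w=-17.391000; √(b/2)=0.818535, √(2b)=1.637071; F=0.818535×(-0.861)=-0.704759, v=-17.391000/1.637071=-10.623244
k=2: u−w=18.379000, u+w=19.967000; √(b/2)=0.818535, √(2b)=1.637071; F=0.818535×18.379=15.043860, v=19.967000/1.637071=12.196786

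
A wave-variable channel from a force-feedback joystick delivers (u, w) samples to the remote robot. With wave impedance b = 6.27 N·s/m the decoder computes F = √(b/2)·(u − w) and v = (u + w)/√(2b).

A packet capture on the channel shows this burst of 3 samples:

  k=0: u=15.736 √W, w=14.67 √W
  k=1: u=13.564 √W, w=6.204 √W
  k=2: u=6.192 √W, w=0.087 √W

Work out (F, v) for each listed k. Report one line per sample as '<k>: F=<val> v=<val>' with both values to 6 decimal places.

k=0: u−w=1.066000, u+w=30.406000; √(b/2)=1.770593, √(2b)=3.541186; F=1.770593×1.066=1.887452, v=30.406000/3.541186=8.586388
k=1: u−w=7.360000, u+w=19.768000; √(b/2)=1.770593, √(2b)=3.541186; F=1.770593×7.36=13.031565, v=19.768000/3.541186=5.582310
k=2: u−w=6.105000, u+w=6.279000; √(b/2)=1.770593, √(2b)=3.541186; F=1.770593×6.105=10.809471, v=6.279000/3.541186=1.773135

0: F=1.887452 v=8.586388
1: F=13.031565 v=5.582310
2: F=10.809471 v=1.773135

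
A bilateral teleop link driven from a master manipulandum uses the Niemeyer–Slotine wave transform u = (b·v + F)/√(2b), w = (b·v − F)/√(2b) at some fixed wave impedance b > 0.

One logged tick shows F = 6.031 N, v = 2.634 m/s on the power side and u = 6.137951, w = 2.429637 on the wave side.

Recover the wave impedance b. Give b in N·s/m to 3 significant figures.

b = 5.29 N·s/m

u + w = 8.567588;  u + w = √(2b)·v, so √(2b) = 8.567588/2.634 = 3.252691.
b = (√(2b))²/2 = 10.579999/2 = 5.289999.
(Check via u − w = 2F/√(2b): u − w = 3.708314, 2F/√(2b) = 3.708314.)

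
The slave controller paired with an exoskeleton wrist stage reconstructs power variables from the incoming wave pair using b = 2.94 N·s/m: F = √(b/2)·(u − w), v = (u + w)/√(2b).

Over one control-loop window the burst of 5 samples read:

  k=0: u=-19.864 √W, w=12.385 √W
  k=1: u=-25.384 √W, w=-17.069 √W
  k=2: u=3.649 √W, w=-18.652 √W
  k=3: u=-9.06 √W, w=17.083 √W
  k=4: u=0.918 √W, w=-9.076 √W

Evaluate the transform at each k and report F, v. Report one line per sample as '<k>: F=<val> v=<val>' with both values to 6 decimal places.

0: F=-39.099835 v=-3.084288
1: F=-10.081402 v=-17.507322
2: F=27.038526 v=-6.187133
3: F=-31.696703 v=3.308629
4: F=12.117081 v=-3.364302

k=0: u−w=-32.249000, u+w=-7.479000; √(b/2)=1.212436, √(2b)=2.424871; F=1.212436×(-32.249)=-39.099835, v=-7.479000/2.424871=-3.084288
k=1: u−w=-8.315000, u+w=-42.453000; √(b/2)=1.212436, √(2b)=2.424871; F=1.212436×(-8.315)=-10.081402, v=-42.453000/2.424871=-17.507322
k=2: u−w=22.301000, u+w=-15.003000; √(b/2)=1.212436, √(2b)=2.424871; F=1.212436×22.301=27.038526, v=-15.003000/2.424871=-6.187133
k=3: u−w=-26.143000, u+w=8.023000; √(b/2)=1.212436, √(2b)=2.424871; F=1.212436×(-26.143)=-31.696703, v=8.023000/2.424871=3.308629
k=4: u−w=9.994000, u+w=-8.158000; √(b/2)=1.212436, √(2b)=2.424871; F=1.212436×9.994=12.117081, v=-8.158000/2.424871=-3.364302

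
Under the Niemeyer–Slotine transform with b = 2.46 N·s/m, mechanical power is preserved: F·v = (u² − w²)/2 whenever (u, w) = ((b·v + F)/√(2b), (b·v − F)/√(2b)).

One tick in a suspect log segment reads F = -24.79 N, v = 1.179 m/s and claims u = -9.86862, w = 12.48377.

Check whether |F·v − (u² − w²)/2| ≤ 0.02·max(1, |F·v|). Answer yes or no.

F·v = (-24.79)×1.179 = -29.2274 W.
(u² − w²)/2 = (97.3897 − 155.8445)/2 = -29.2274 W.
|Δ| = 0.0000;  2% of max(1, |F·v|) = 0.5845.

yes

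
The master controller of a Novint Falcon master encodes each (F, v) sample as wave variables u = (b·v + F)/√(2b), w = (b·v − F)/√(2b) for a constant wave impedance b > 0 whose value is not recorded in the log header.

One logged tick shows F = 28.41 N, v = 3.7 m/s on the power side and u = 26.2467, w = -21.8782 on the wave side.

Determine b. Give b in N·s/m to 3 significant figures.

u + w = 4.36850;  u + w = √(2b)·v, so √(2b) = 4.36850/3.7 = 1.18068.
b = (√(2b))²/2 = 1.39400/2 = 0.69700.
(Check via u − w = 2F/√(2b): u − w = 48.12490, 2F/√(2b) = 48.12499.)

b = 0.697 N·s/m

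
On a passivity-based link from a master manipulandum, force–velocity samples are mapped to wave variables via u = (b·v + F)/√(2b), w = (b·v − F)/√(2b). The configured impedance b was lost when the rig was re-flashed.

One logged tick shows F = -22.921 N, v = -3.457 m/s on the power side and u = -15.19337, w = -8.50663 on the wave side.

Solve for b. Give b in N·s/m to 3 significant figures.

u + w = -23.70000;  u + w = √(2b)·v, so √(2b) = -23.70000/(-3.457) = 6.85566.
b = (√(2b))²/2 = 47.00001/2 = 23.50000.
(Check via u − w = 2F/√(2b): u − w = -6.68674, 2F/√(2b) = -6.68674.)

b = 23.5 N·s/m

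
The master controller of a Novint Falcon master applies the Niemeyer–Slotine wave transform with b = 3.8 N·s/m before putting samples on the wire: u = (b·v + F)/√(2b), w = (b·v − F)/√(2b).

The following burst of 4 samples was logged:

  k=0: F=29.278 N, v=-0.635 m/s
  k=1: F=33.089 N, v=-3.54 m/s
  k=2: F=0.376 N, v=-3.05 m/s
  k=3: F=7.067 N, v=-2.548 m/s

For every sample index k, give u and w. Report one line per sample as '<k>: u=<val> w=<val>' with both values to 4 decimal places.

0: u=9.7450 w=-11.4955
1: u=7.1231 w=-16.8822
2: u=-4.0677 w=-4.3405
3: u=-0.9487 w=-6.0756

k=0: b·v=3.8×(-0.635)=-2.4130; √(2b)=2.7568; u=(-2.4130+29.278)/2.7568=9.7450, w=(-2.4130−29.278)/2.7568=-11.4955
k=1: b·v=3.8×(-3.54)=-13.4520; √(2b)=2.7568; u=(-13.4520+33.089)/2.7568=7.1231, w=(-13.4520−33.089)/2.7568=-16.8822
k=2: b·v=3.8×(-3.05)=-11.5900; √(2b)=2.7568; u=(-11.5900+0.376)/2.7568=-4.0677, w=(-11.5900−0.376)/2.7568=-4.3405
k=3: b·v=3.8×(-2.548)=-9.6824; √(2b)=2.7568; u=(-9.6824+7.067)/2.7568=-0.9487, w=(-9.6824−7.067)/2.7568=-6.0756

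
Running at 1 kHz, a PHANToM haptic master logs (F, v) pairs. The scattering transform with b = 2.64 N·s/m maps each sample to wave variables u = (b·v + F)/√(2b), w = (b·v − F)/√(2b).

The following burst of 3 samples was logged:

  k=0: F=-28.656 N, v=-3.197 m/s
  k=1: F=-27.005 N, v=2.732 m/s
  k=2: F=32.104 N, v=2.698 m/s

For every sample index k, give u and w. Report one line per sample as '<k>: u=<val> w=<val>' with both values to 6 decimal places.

k=0: b·v=2.64×(-3.197)=-8.440080; √(2b)=2.297825; u=(-8.440080+(-28.656))/2.297825=-16.143997, w=(-8.440080−(-28.656))/2.297825=8.797850
k=1: b·v=2.64×2.732=7.212480; √(2b)=2.297825; u=(7.212480+(-27.005))/2.297825=-8.613589, w=(7.212480−(-27.005))/2.297825=14.891247
k=2: b·v=2.64×2.698=7.122720; √(2b)=2.297825; u=(7.122720+32.104)/2.297825=17.071239, w=(7.122720−32.104)/2.297825=-10.871707

0: u=-16.143997 w=8.797850
1: u=-8.613589 w=14.891247
2: u=17.071239 w=-10.871707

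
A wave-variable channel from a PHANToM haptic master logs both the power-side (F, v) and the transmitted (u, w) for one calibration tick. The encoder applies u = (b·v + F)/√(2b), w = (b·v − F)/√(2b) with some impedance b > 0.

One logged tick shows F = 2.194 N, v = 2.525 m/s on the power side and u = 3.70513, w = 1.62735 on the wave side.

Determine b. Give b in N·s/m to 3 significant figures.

b = 2.23 N·s/m

u + w = 5.33248;  u + w = √(2b)·v, so √(2b) = 5.33248/2.525 = 2.11187.
b = (√(2b))²/2 = 4.46001/2 = 2.23000.
(Check via u − w = 2F/√(2b): u − w = 2.07778, 2F/√(2b) = 2.07778.)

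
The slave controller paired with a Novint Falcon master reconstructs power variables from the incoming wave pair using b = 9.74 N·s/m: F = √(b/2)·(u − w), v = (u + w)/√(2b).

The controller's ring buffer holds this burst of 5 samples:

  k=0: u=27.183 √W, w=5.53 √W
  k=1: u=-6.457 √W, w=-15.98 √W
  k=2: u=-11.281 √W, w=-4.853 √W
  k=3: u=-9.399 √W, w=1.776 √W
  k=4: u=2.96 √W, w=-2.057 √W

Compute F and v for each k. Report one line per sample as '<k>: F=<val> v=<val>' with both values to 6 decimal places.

k=0: u−w=21.653000, u+w=32.713000; √(b/2)=2.206808, √(2b)=4.413615; F=2.206808×21.653=47.784006, v=32.713000/4.413615=7.411838
k=1: u−w=9.523000, u+w=-22.437000; √(b/2)=2.206808, √(2b)=4.413615; F=2.206808×9.523=21.015429, v=-22.437000/4.413615=-5.083588
k=2: u−w=-6.428000, u+w=-16.134000; √(b/2)=2.206808, √(2b)=4.413615; F=2.206808×(-6.428)=-14.185360, v=-16.134000/4.413615=-3.655507
k=3: u−w=-11.175000, u+w=-7.623000; √(b/2)=2.206808, √(2b)=4.413615; F=2.206808×(-11.175)=-24.661075, v=-7.623000/4.413615=-1.727156
k=4: u−w=5.017000, u+w=0.903000; √(b/2)=2.206808, √(2b)=4.413615; F=2.206808×5.017=11.071554, v=0.903000/4.413615=0.204594

0: F=47.784006 v=7.411838
1: F=21.015429 v=-5.083588
2: F=-14.185360 v=-3.655507
3: F=-24.661075 v=-1.727156
4: F=11.071554 v=0.204594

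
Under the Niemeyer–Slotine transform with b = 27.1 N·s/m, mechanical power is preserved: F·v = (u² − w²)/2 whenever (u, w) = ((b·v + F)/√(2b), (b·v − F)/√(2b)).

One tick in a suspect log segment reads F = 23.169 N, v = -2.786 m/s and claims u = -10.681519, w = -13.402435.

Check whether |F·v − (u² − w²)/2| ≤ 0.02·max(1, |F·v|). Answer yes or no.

no

F·v = 23.169×(-2.786) = -64.548834 W.
(u² − w²)/2 = (114.094848 − 179.625264)/2 = -32.765208 W.
|Δ| = 31.783626;  2% of max(1, |F·v|) = 1.290977.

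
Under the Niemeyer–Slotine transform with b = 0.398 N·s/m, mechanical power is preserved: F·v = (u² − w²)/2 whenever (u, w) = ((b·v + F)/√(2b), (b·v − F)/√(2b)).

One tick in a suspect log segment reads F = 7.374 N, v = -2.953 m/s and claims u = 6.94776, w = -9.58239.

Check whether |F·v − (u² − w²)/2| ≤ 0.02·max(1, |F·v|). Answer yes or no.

F·v = 7.374×(-2.953) = -21.7754 W.
(u² − w²)/2 = (48.2714 − 91.8222)/2 = -21.7754 W.
|Δ| = 0.0000;  2% of max(1, |F·v|) = 0.4355.

yes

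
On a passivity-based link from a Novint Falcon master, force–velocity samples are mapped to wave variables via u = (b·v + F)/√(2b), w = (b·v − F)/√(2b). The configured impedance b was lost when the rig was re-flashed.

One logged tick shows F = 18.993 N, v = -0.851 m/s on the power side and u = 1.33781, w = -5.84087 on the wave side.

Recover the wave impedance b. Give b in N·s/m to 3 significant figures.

u + w = -4.50306;  u + w = √(2b)·v, so √(2b) = -4.50306/(-0.851) = 5.29149.
b = (√(2b))²/2 = 27.99989/2 = 13.99995.
(Check via u − w = 2F/√(2b): u − w = 7.17868, 2F/√(2b) = 7.17869.)

b = 14 N·s/m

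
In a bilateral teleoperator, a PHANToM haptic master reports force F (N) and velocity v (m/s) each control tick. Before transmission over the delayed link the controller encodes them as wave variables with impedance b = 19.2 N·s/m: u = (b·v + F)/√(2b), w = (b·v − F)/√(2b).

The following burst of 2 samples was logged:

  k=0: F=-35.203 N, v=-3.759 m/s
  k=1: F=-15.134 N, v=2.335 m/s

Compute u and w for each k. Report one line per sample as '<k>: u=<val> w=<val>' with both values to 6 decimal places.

0: u=-17.327695 w=-5.965976
1: u=4.792494 w=9.676972

k=0: b·v=19.2×(-3.759)=-72.172800; √(2b)=6.196773; u=(-72.172800+(-35.203))/6.196773=-17.327695, w=(-72.172800−(-35.203))/6.196773=-5.965976
k=1: b·v=19.2×2.335=44.832000; √(2b)=6.196773; u=(44.832000+(-15.134))/6.196773=4.792494, w=(44.832000−(-15.134))/6.196773=9.676972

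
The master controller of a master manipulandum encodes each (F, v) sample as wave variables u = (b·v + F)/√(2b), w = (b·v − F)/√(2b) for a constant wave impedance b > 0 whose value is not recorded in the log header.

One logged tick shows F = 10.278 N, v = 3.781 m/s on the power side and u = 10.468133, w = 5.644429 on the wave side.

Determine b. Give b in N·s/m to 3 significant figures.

b = 9.08 N·s/m

u + w = 16.112562;  u + w = √(2b)·v, so √(2b) = 16.112562/3.781 = 4.261455.
b = (√(2b))²/2 = 18.160000/2 = 9.080000.
(Check via u − w = 2F/√(2b): u − w = 4.823704, 2F/√(2b) = 4.823704.)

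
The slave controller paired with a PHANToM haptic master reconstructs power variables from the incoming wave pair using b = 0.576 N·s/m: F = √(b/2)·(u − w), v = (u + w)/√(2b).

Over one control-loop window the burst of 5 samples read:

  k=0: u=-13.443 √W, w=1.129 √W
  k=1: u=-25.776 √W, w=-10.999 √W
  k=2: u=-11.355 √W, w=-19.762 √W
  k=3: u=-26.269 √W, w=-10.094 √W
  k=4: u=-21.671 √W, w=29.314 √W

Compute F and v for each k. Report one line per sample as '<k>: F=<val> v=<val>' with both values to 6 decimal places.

k=0: u−w=-14.572000, u+w=-12.314000; √(b/2)=0.536656, √(2b)=1.073313; F=0.536656×(-14.572)=-7.820156, v=-12.314000/1.073313=-11.472892
k=1: u−w=-14.777000, u+w=-36.775000; √(b/2)=0.536656, √(2b)=1.073313; F=0.536656×(-14.777)=-7.930170, v=-36.775000/1.073313=-34.263083
k=2: u−w=8.407000, u+w=-31.117000; √(b/2)=0.536656, √(2b)=1.073313; F=0.536656×8.407=4.511670, v=-31.117000/1.073313=-28.991553
k=3: u−w=-16.175000, u+w=-36.363000; √(b/2)=0.536656, √(2b)=1.073313; F=0.536656×(-16.175)=-8.680416, v=-36.363000/1.073313=-33.879225
k=4: u−w=-50.985000, u+w=7.643000; √(b/2)=0.536656, √(2b)=1.073313; F=0.536656×(-50.985)=-27.361422, v=7.643000/1.073313=7.120945

0: F=-7.820156 v=-11.472892
1: F=-7.930170 v=-34.263083
2: F=4.511670 v=-28.991553
3: F=-8.680416 v=-33.879225
4: F=-27.361422 v=7.120945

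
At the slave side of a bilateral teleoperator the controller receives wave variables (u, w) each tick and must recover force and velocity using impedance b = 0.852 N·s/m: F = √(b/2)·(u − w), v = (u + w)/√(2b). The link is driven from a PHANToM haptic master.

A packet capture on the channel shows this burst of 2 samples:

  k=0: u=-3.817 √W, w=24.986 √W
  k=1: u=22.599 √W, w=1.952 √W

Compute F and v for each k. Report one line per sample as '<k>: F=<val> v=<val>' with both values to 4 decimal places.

0: F=-18.7993 v=16.2168
1: F=13.4760 v=18.8076

k=0: u−w=-28.8030, u+w=21.1690; √(b/2)=0.6527, √(2b)=1.3054; F=0.6527×(-28.803)=-18.7993, v=21.1690/1.3054=16.2168
k=1: u−w=20.6470, u+w=24.5510; √(b/2)=0.6527, √(2b)=1.3054; F=0.6527×20.647=13.4760, v=24.5510/1.3054=18.8076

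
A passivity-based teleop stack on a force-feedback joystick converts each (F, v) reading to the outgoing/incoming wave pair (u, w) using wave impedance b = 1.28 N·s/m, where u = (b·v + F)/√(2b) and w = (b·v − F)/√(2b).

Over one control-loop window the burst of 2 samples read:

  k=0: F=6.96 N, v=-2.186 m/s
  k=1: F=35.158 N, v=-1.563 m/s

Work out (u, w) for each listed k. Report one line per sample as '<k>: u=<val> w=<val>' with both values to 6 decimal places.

k=0: b·v=1.28×(-2.186)=-2.798080; √(2b)=1.600000; u=(-2.798080+6.96)/1.600000=2.601200, w=(-2.798080−6.96)/1.600000=-6.098800
k=1: b·v=1.28×(-1.563)=-2.000640; √(2b)=1.600000; u=(-2.000640+35.158)/1.600000=20.723350, w=(-2.000640−35.158)/1.600000=-23.224150

0: u=2.601200 w=-6.098800
1: u=20.723350 w=-23.224150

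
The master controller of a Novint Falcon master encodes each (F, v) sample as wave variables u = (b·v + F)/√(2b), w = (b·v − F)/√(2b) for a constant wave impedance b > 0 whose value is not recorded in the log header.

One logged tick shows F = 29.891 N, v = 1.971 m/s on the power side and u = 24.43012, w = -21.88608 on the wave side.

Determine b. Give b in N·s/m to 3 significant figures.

b = 0.833 N·s/m

u + w = 2.5440;  u + w = √(2b)·v, so √(2b) = 2.5440/1.971 = 1.2907.
b = (√(2b))²/2 = 1.6660/2 = 0.8330.
(Check via u − w = 2F/√(2b): u − w = 46.3162, 2F/√(2b) = 46.3162.)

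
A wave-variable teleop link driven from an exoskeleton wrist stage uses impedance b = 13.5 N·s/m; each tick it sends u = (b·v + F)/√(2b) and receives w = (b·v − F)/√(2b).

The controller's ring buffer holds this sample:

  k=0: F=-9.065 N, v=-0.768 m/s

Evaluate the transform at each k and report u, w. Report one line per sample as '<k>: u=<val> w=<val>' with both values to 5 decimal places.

k=0: b·v=13.5×(-0.768)=-10.36800; √(2b)=5.19615; u=(-10.36800+(-9.065))/5.19615=-3.73988, w=(-10.36800−(-9.065))/5.19615=-0.25076

0: u=-3.73988 w=-0.25076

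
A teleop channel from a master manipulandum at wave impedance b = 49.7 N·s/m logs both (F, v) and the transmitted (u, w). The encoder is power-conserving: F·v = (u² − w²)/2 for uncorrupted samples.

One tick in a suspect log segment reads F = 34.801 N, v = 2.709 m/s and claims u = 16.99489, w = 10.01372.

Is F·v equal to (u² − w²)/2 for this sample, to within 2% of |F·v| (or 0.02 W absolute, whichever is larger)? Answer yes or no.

yes

F·v = 34.801×2.709 = 94.2759 W.
(u² − w²)/2 = (288.8263 − 100.2746)/2 = 94.2758 W.
|Δ| = 0.0001;  2% of max(1, |F·v|) = 1.8855.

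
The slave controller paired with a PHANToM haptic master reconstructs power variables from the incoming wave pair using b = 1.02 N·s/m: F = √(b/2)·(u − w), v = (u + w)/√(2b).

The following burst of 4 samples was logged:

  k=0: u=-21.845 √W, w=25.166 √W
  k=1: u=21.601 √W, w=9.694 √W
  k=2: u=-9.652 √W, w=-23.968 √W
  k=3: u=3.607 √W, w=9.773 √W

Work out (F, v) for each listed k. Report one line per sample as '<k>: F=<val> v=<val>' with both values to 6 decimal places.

0: F=-33.572569 v=2.325165
1: F=8.503299 v=21.910883
2: F=10.223669 v=-23.538708
3: F=-4.403405 v=9.367874

k=0: u−w=-47.011000, u+w=3.321000; √(b/2)=0.714143, √(2b)=1.428286; F=0.714143×(-47.011)=-33.572569, v=3.321000/1.428286=2.325165
k=1: u−w=11.907000, u+w=31.295000; √(b/2)=0.714143, √(2b)=1.428286; F=0.714143×11.907=8.503299, v=31.295000/1.428286=21.910883
k=2: u−w=14.316000, u+w=-33.620000; √(b/2)=0.714143, √(2b)=1.428286; F=0.714143×14.316=10.223669, v=-33.620000/1.428286=-23.538708
k=3: u−w=-6.166000, u+w=13.380000; √(b/2)=0.714143, √(2b)=1.428286; F=0.714143×(-6.166)=-4.403405, v=13.380000/1.428286=9.367874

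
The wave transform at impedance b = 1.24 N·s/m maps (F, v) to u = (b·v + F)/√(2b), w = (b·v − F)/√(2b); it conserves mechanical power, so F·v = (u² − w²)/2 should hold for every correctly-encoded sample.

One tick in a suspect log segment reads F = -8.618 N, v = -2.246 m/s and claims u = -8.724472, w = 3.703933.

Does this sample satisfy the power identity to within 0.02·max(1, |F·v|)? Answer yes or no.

no

F·v = (-8.618)×(-2.246) = 19.356028 W.
(u² − w²)/2 = (76.116412 − 13.719120)/2 = 31.198646 W.
|Δ| = 11.842618;  2% of max(1, |F·v|) = 0.387121.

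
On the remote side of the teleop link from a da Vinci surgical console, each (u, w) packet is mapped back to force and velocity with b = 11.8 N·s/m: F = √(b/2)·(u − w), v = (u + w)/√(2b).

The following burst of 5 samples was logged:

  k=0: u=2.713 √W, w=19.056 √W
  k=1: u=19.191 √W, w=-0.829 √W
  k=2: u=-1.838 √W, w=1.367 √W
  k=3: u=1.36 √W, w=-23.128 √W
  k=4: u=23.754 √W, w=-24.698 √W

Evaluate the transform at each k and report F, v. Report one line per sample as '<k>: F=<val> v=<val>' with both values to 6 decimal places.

k=0: u−w=-16.343000, u+w=21.769000; √(b/2)=2.428992, √(2b)=4.857983; F=2.428992×(-16.343)=-39.697009, v=21.769000/4.857983=4.481078
k=1: u−w=20.020000, u+w=18.362000; √(b/2)=2.428992, √(2b)=4.857983; F=2.428992×20.02=48.628411, v=18.362000/4.857983=3.779758
k=2: u−w=-3.205000, u+w=-0.471000; √(b/2)=2.428992, √(2b)=4.857983; F=2.428992×(-3.205)=-7.784918, v=-0.471000/4.857983=-0.096954
k=3: u−w=24.488000, u+w=-21.768000; √(b/2)=2.428992, √(2b)=4.857983; F=2.428992×24.488=59.481145, v=-21.768000/4.857983=-4.480872
k=4: u−w=48.452000, u+w=-0.944000; √(b/2)=2.428992, √(2b)=4.857983; F=2.428992×48.452=117.689499, v=-0.944000/4.857983=-0.194319

0: F=-39.697009 v=4.481078
1: F=48.628411 v=3.779758
2: F=-7.784918 v=-0.096954
3: F=59.481145 v=-4.480872
4: F=117.689499 v=-0.194319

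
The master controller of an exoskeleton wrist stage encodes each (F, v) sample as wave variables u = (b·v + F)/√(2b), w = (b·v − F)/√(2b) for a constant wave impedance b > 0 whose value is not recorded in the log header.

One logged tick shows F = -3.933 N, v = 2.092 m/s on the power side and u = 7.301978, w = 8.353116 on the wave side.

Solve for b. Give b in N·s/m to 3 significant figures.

b = 28 N·s/m

u + w = 15.655094;  u + w = √(2b)·v, so √(2b) = 15.655094/2.092 = 7.483315.
b = (√(2b))²/2 = 55.999996/2 = 27.999998.
(Check via u − w = 2F/√(2b): u − w = -1.051138, 2F/√(2b) = -1.051138.)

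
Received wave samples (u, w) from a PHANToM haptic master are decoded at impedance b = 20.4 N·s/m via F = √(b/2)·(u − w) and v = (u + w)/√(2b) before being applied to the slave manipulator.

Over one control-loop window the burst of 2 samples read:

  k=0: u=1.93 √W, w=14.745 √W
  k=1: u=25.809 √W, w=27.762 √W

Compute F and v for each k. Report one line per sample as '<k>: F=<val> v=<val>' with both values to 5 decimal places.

k=0: u−w=-12.81500, u+w=16.67500; √(b/2)=3.19374, √(2b)=6.38749; F=3.19374×(-12.815)=-40.92783, v=16.67500/6.38749=2.61057
k=1: u−w=-1.95300, u+w=53.57100; √(b/2)=3.19374, √(2b)=6.38749; F=3.19374×(-1.953)=-6.23738, v=53.57100/6.38749=8.38687

0: F=-40.92783 v=2.61057
1: F=-6.23738 v=8.38687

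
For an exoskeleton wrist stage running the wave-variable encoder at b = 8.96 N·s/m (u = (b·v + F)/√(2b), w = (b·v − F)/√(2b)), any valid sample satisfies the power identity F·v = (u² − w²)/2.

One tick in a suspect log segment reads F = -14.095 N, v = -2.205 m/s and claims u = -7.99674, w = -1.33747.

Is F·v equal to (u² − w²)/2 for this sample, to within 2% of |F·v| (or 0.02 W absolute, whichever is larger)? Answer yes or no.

yes

F·v = (-14.095)×(-2.205) = 31.07948 W.
(u² − w²)/2 = (63.94785 − 1.78883)/2 = 31.07951 W.
|Δ| = 0.00004;  2% of max(1, |F·v|) = 0.62159.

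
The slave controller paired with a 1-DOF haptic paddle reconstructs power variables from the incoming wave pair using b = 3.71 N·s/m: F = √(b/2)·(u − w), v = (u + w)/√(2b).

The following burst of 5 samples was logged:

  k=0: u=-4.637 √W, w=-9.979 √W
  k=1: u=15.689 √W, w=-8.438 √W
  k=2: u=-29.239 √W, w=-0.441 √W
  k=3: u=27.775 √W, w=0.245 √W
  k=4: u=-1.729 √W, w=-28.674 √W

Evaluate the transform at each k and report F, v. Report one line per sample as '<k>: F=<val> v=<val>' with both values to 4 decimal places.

0: F=7.2757 v=-5.3657
1: F=32.8606 v=2.6619
2: F=-39.2224 v=-10.8959
3: F=37.4954 v=10.2865
4: F=36.6987 v=-11.1613

k=0: u−w=5.3420, u+w=-14.6160; √(b/2)=1.3620, √(2b)=2.7240; F=1.3620×5.342=7.2757, v=-14.6160/2.7240=-5.3657
k=1: u−w=24.1270, u+w=7.2510; √(b/2)=1.3620, √(2b)=2.7240; F=1.3620×24.127=32.8606, v=7.2510/2.7240=2.6619
k=2: u−w=-28.7980, u+w=-29.6800; √(b/2)=1.3620, √(2b)=2.7240; F=1.3620×(-28.798)=-39.2224, v=-29.6800/2.7240=-10.8959
k=3: u−w=27.5300, u+w=28.0200; √(b/2)=1.3620, √(2b)=2.7240; F=1.3620×27.53=37.4954, v=28.0200/2.7240=10.2865
k=4: u−w=26.9450, u+w=-30.4030; √(b/2)=1.3620, √(2b)=2.7240; F=1.3620×26.945=36.6987, v=-30.4030/2.7240=-11.1613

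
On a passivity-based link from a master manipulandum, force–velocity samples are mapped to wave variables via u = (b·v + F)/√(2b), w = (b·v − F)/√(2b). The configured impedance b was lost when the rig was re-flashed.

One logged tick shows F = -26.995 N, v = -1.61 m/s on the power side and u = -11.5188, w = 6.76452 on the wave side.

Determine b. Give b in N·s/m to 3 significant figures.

b = 4.36 N·s/m

u + w = -4.75428;  u + w = √(2b)·v, so √(2b) = -4.75428/(-1.61) = 2.95297.
b = (√(2b))²/2 = 8.72003/2 = 4.36001.
(Check via u − w = 2F/√(2b): u − w = -18.28332, 2F/√(2b) = -18.28329.)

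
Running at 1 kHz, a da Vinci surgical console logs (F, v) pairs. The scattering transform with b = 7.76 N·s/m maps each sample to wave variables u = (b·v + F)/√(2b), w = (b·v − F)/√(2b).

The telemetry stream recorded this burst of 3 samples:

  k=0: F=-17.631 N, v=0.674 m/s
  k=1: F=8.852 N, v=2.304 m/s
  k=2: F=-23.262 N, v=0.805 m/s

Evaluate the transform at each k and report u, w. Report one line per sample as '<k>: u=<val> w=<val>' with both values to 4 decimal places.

0: u=-3.1478 w=5.8030
1: u=6.7853 w=2.2914
2: u=-4.3191 w=7.4904

k=0: b·v=7.76×0.674=5.2302; √(2b)=3.9395; u=(5.2302+(-17.631))/3.9395=-3.1478, w=(5.2302−(-17.631))/3.9395=5.8030
k=1: b·v=7.76×2.304=17.8790; √(2b)=3.9395; u=(17.8790+8.852)/3.9395=6.7853, w=(17.8790−8.852)/3.9395=2.2914
k=2: b·v=7.76×0.805=6.2468; √(2b)=3.9395; u=(6.2468+(-23.262))/3.9395=-4.3191, w=(6.2468−(-23.262))/3.9395=7.4904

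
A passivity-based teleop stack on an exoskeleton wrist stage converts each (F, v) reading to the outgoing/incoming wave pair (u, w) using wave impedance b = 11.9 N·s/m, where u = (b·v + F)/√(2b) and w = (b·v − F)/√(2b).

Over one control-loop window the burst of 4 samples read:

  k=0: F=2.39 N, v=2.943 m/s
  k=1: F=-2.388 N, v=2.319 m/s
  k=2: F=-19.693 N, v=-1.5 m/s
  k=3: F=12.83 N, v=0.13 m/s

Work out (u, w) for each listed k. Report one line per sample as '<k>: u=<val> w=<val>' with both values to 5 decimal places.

0: u=7.66865 w=6.68885
1: u=5.16716 w=6.14614
2: u=-7.69556 w=0.37778
3: u=2.94700 w=-2.31279

k=0: b·v=11.9×2.943=35.02170; √(2b)=4.87852; u=(35.02170+2.39)/4.87852=7.66865, w=(35.02170−2.39)/4.87852=6.68885
k=1: b·v=11.9×2.319=27.59610; √(2b)=4.87852; u=(27.59610+(-2.388))/4.87852=5.16716, w=(27.59610−(-2.388))/4.87852=6.14614
k=2: b·v=11.9×(-1.5)=-17.85000; √(2b)=4.87852; u=(-17.85000+(-19.693))/4.87852=-7.69556, w=(-17.85000−(-19.693))/4.87852=0.37778
k=3: b·v=11.9×0.13=1.54700; √(2b)=4.87852; u=(1.54700+12.83)/4.87852=2.94700, w=(1.54700−12.83)/4.87852=-2.31279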